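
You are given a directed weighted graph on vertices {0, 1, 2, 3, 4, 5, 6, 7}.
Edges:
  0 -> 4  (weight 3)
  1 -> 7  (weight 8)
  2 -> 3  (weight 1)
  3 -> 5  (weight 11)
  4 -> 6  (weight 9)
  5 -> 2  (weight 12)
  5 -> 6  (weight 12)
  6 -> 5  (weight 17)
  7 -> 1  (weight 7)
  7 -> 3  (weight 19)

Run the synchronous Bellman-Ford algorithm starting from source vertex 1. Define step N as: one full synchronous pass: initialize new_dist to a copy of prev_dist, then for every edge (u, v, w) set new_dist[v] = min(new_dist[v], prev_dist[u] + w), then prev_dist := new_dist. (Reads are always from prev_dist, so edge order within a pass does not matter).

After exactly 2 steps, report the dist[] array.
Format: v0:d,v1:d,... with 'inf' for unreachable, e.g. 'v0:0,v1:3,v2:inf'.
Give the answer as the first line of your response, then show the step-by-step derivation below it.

v0:inf,v1:0,v2:inf,v3:27,v4:inf,v5:inf,v6:inf,v7:8

step 1: dist = v0:inf,v1:0,v2:inf,v3:inf,v4:inf,v5:inf,v6:inf,v7:8
step 2: dist = v0:inf,v1:0,v2:inf,v3:27,v4:inf,v5:inf,v6:inf,v7:8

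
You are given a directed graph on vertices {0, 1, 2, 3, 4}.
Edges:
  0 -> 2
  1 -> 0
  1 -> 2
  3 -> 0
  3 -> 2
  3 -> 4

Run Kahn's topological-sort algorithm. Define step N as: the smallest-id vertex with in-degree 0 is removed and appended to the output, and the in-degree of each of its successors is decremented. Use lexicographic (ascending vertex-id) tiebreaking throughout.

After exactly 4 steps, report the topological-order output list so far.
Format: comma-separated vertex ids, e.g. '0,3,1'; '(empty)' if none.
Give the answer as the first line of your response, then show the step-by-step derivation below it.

1,3,0,2

step 1: output 1; order=[1]; indeg=(1,0,2,0,1)
step 2: output 3; order=[1,3]; indeg=(0,0,1,0,0)
step 3: output 0; order=[1,3,0]; indeg=(0,0,0,0,0)
step 4: output 2; order=[1,3,0,2]; indeg=(0,0,0,0,0)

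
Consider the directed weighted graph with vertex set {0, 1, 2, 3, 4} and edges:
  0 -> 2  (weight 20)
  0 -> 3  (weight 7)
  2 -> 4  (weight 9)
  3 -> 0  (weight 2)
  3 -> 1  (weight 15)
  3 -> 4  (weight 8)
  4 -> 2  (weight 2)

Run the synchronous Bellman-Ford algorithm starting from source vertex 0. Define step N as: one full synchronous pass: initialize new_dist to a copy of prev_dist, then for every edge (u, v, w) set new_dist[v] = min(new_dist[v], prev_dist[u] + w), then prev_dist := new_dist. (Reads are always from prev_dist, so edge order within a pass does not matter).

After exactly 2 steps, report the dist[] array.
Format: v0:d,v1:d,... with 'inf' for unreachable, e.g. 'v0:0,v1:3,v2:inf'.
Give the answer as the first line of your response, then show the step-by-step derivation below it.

v0:0,v1:22,v2:20,v3:7,v4:15

step 1: dist = v0:0,v1:inf,v2:20,v3:7,v4:inf
step 2: dist = v0:0,v1:22,v2:20,v3:7,v4:15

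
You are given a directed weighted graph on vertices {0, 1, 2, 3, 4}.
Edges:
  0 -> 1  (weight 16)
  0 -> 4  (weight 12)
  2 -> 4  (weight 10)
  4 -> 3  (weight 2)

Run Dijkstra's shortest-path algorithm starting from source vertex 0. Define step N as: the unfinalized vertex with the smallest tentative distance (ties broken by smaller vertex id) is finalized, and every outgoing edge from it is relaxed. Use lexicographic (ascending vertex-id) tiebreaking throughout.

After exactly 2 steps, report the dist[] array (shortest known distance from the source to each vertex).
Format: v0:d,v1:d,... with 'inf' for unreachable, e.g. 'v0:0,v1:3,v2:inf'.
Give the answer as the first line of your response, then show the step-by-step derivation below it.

v0:0,v1:16,v2:inf,v3:14,v4:12

step 1: dist = v0:0,v1:16,v2:inf,v3:inf,v4:12
step 2: dist = v0:0,v1:16,v2:inf,v3:14,v4:12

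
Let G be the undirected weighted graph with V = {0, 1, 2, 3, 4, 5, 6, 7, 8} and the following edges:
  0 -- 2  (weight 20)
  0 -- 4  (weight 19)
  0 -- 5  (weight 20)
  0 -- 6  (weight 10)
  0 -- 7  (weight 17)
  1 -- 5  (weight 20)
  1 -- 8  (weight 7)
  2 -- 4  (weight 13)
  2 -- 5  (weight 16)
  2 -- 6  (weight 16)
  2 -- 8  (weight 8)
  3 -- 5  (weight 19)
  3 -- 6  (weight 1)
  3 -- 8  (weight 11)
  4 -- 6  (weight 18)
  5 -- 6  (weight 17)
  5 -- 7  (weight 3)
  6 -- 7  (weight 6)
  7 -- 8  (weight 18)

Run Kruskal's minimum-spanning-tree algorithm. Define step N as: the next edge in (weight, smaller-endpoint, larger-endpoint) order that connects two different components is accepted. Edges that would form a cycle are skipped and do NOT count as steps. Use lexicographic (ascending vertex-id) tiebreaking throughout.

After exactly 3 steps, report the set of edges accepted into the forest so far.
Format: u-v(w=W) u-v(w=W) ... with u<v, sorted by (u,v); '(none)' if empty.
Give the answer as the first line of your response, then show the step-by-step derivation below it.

3-6(w=1) 5-7(w=3) 6-7(w=6)

step 1: add edge 3-6 (w=1); MST = {3-6(w=1)}
step 2: add edge 5-7 (w=3); MST = {3-6(w=1) 5-7(w=3)}
step 3: add edge 6-7 (w=6); MST = {3-6(w=1) 5-7(w=3) 6-7(w=6)}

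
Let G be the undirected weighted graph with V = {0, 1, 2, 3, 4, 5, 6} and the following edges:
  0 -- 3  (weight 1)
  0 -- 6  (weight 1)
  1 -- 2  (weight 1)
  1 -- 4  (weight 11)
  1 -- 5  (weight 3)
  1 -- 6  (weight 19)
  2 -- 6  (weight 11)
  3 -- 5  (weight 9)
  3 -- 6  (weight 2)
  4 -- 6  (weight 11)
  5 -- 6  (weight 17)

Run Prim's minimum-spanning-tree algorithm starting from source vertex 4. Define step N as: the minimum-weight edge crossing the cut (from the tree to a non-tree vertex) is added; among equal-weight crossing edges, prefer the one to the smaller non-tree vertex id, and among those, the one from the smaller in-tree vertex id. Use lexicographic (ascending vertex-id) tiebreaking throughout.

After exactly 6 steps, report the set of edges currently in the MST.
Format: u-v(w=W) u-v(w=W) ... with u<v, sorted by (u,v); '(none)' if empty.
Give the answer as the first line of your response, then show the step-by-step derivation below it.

0-3(w=1) 0-6(w=1) 1-2(w=1) 1-4(w=11) 1-5(w=3) 3-5(w=9)

step 1: add edge 1-4 (w=11); MST = {1-4(w=11)}
step 2: add edge 1-2 (w=1); MST = {1-2(w=1) 1-4(w=11)}
step 3: add edge 1-5 (w=3); MST = {1-2(w=1) 1-4(w=11) 1-5(w=3)}
step 4: add edge 3-5 (w=9); MST = {1-2(w=1) 1-4(w=11) 1-5(w=3) 3-5(w=9)}
step 5: add edge 0-3 (w=1); MST = {0-3(w=1) 1-2(w=1) 1-4(w=11) 1-5(w=3) 3-5(w=9)}
step 6: add edge 0-6 (w=1); MST = {0-3(w=1) 0-6(w=1) 1-2(w=1) 1-4(w=11) 1-5(w=3) 3-5(w=9)}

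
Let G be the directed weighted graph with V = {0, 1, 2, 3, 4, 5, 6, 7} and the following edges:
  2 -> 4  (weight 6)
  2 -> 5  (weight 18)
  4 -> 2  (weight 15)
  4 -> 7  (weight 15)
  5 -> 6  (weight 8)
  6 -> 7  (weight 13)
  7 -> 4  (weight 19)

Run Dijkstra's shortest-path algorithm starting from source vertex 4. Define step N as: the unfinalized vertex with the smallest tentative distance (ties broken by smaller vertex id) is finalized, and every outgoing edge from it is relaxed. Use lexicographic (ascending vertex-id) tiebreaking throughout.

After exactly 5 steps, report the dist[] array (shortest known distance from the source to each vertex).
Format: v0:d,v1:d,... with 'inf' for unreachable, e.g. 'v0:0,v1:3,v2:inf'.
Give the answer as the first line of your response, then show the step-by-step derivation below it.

v0:inf,v1:inf,v2:15,v3:inf,v4:0,v5:33,v6:41,v7:15

step 1: dist = v0:inf,v1:inf,v2:15,v3:inf,v4:0,v5:inf,v6:inf,v7:15
step 2: dist = v0:inf,v1:inf,v2:15,v3:inf,v4:0,v5:33,v6:inf,v7:15
step 3: dist = v0:inf,v1:inf,v2:15,v3:inf,v4:0,v5:33,v6:inf,v7:15
step 4: dist = v0:inf,v1:inf,v2:15,v3:inf,v4:0,v5:33,v6:41,v7:15
step 5: dist = v0:inf,v1:inf,v2:15,v3:inf,v4:0,v5:33,v6:41,v7:15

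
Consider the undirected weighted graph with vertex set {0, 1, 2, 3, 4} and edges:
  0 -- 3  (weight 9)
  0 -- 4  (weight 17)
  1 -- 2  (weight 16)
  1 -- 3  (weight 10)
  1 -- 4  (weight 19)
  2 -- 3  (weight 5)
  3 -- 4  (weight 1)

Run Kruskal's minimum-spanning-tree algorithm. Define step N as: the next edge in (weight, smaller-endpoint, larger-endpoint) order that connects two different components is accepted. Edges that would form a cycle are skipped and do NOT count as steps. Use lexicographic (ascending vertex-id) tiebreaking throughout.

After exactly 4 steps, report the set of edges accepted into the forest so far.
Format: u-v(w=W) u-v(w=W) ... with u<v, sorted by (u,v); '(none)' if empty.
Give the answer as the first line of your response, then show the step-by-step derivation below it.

0-3(w=9) 1-3(w=10) 2-3(w=5) 3-4(w=1)

step 1: add edge 3-4 (w=1); MST = {3-4(w=1)}
step 2: add edge 2-3 (w=5); MST = {2-3(w=5) 3-4(w=1)}
step 3: add edge 0-3 (w=9); MST = {0-3(w=9) 2-3(w=5) 3-4(w=1)}
step 4: add edge 1-3 (w=10); MST = {0-3(w=9) 1-3(w=10) 2-3(w=5) 3-4(w=1)}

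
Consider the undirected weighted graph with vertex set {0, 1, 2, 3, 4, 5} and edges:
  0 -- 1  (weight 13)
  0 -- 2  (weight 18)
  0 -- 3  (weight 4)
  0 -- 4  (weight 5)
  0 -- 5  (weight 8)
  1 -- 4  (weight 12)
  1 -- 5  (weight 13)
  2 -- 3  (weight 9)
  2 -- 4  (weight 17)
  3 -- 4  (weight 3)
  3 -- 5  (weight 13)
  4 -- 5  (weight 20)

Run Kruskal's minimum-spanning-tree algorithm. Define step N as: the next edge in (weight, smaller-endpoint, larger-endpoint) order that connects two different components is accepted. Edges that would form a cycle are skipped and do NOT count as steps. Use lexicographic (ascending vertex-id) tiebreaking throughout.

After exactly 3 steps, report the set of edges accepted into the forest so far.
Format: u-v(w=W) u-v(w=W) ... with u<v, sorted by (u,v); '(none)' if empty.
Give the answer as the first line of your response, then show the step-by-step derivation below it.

0-3(w=4) 0-5(w=8) 3-4(w=3)

step 1: add edge 3-4 (w=3); MST = {3-4(w=3)}
step 2: add edge 0-3 (w=4); MST = {0-3(w=4) 3-4(w=3)}
step 3: add edge 0-5 (w=8); MST = {0-3(w=4) 0-5(w=8) 3-4(w=3)}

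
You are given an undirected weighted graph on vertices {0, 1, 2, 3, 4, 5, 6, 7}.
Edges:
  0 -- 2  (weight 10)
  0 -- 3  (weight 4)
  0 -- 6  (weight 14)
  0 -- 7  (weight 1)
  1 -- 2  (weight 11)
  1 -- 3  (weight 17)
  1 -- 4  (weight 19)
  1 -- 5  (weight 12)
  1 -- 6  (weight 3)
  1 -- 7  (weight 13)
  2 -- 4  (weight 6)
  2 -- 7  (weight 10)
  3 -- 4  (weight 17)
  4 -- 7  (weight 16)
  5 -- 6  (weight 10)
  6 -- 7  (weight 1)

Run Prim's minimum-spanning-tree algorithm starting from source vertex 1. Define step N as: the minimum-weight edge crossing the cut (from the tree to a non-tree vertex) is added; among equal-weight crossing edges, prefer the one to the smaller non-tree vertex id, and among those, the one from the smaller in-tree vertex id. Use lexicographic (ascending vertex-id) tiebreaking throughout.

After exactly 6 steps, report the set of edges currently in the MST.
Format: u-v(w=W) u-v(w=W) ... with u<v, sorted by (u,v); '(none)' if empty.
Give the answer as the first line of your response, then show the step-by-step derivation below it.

0-2(w=10) 0-3(w=4) 0-7(w=1) 1-6(w=3) 2-4(w=6) 6-7(w=1)

step 1: add edge 1-6 (w=3); MST = {1-6(w=3)}
step 2: add edge 6-7 (w=1); MST = {1-6(w=3) 6-7(w=1)}
step 3: add edge 0-7 (w=1); MST = {0-7(w=1) 1-6(w=3) 6-7(w=1)}
step 4: add edge 0-3 (w=4); MST = {0-3(w=4) 0-7(w=1) 1-6(w=3) 6-7(w=1)}
step 5: add edge 0-2 (w=10); MST = {0-2(w=10) 0-3(w=4) 0-7(w=1) 1-6(w=3) 6-7(w=1)}
step 6: add edge 2-4 (w=6); MST = {0-2(w=10) 0-3(w=4) 0-7(w=1) 1-6(w=3) 2-4(w=6) 6-7(w=1)}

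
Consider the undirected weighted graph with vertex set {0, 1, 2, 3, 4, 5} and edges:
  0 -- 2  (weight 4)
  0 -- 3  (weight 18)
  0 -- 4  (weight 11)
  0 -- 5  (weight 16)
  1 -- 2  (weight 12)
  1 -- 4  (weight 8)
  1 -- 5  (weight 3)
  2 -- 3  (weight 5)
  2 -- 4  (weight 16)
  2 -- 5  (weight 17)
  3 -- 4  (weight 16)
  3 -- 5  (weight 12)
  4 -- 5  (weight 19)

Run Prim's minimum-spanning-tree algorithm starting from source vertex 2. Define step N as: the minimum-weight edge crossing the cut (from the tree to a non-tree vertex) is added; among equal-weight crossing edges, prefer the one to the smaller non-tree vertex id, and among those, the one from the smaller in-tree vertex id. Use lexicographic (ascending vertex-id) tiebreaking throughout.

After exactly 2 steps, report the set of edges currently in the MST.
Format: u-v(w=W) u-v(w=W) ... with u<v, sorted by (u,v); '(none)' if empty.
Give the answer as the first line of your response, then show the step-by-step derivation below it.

0-2(w=4) 2-3(w=5)

step 1: add edge 0-2 (w=4); MST = {0-2(w=4)}
step 2: add edge 2-3 (w=5); MST = {0-2(w=4) 2-3(w=5)}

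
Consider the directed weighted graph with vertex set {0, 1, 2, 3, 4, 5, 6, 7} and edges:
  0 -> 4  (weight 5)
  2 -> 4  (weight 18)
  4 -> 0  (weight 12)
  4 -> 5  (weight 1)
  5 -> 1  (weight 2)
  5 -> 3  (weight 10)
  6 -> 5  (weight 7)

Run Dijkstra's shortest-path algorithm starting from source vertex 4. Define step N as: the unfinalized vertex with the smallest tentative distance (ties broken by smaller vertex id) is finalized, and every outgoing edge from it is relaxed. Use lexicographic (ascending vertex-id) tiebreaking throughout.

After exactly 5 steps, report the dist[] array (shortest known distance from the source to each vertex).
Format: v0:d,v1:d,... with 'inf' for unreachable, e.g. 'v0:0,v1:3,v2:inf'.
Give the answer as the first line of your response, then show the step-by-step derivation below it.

v0:12,v1:3,v2:inf,v3:11,v4:0,v5:1,v6:inf,v7:inf

step 1: dist = v0:12,v1:inf,v2:inf,v3:inf,v4:0,v5:1,v6:inf,v7:inf
step 2: dist = v0:12,v1:3,v2:inf,v3:11,v4:0,v5:1,v6:inf,v7:inf
step 3: dist = v0:12,v1:3,v2:inf,v3:11,v4:0,v5:1,v6:inf,v7:inf
step 4: dist = v0:12,v1:3,v2:inf,v3:11,v4:0,v5:1,v6:inf,v7:inf
step 5: dist = v0:12,v1:3,v2:inf,v3:11,v4:0,v5:1,v6:inf,v7:inf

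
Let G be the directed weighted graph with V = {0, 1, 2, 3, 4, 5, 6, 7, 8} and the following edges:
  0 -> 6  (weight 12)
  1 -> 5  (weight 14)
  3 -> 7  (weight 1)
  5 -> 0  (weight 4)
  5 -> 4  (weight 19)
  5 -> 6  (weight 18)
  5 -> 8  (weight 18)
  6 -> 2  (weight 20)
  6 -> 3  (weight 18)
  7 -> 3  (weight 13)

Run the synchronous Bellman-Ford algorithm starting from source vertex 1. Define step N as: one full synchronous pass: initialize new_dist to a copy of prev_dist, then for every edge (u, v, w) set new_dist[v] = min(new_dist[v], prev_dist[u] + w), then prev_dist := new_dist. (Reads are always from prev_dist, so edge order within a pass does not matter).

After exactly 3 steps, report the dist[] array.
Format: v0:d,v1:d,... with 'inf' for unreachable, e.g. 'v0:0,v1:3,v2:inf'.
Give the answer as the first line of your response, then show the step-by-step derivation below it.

v0:18,v1:0,v2:52,v3:50,v4:33,v5:14,v6:30,v7:inf,v8:32

step 1: dist = v0:inf,v1:0,v2:inf,v3:inf,v4:inf,v5:14,v6:inf,v7:inf,v8:inf
step 2: dist = v0:18,v1:0,v2:inf,v3:inf,v4:33,v5:14,v6:32,v7:inf,v8:32
step 3: dist = v0:18,v1:0,v2:52,v3:50,v4:33,v5:14,v6:30,v7:inf,v8:32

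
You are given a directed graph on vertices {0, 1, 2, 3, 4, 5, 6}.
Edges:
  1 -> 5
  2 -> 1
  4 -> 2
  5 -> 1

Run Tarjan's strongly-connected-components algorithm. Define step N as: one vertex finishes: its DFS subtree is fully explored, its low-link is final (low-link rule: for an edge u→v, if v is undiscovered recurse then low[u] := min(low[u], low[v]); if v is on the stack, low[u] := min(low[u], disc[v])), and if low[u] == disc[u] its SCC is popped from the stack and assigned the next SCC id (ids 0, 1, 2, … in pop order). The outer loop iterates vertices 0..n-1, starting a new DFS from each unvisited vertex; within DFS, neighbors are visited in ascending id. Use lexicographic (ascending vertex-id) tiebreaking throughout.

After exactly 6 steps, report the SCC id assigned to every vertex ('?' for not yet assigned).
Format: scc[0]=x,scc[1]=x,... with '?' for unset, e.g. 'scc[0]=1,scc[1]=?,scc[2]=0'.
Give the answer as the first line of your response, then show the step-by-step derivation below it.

scc[0]=0,scc[1]=1,scc[2]=2,scc[3]=3,scc[4]=4,scc[5]=1,scc[6]=?

step 1: low=(low[0]=0,low[1]=?,low[2]=?,low[3]=?,low[4]=?,low[5]=?,low[6]=?); scc=(scc[0]=0,scc[1]=?,scc[2]=?,scc[3]=?,scc[4]=?,scc[5]=?,scc[6]=?)
step 2: low=(low[0]=0,low[1]=1,low[2]=?,low[3]=?,low[4]=?,low[5]=1,low[6]=?); scc=(scc[0]=0,scc[1]=?,scc[2]=?,scc[3]=?,scc[4]=?,scc[5]=?,scc[6]=?)
step 3: low=(low[0]=0,low[1]=1,low[2]=?,low[3]=?,low[4]=?,low[5]=1,low[6]=?); scc=(scc[0]=0,scc[1]=1,scc[2]=?,scc[3]=?,scc[4]=?,scc[5]=1,scc[6]=?)
step 4: low=(low[0]=0,low[1]=1,low[2]=3,low[3]=?,low[4]=?,low[5]=1,low[6]=?); scc=(scc[0]=0,scc[1]=1,scc[2]=2,scc[3]=?,scc[4]=?,scc[5]=1,scc[6]=?)
step 5: low=(low[0]=0,low[1]=1,low[2]=3,low[3]=4,low[4]=?,low[5]=1,low[6]=?); scc=(scc[0]=0,scc[1]=1,scc[2]=2,scc[3]=3,scc[4]=?,scc[5]=1,scc[6]=?)
step 6: low=(low[0]=0,low[1]=1,low[2]=3,low[3]=4,low[4]=5,low[5]=1,low[6]=?); scc=(scc[0]=0,scc[1]=1,scc[2]=2,scc[3]=3,scc[4]=4,scc[5]=1,scc[6]=?)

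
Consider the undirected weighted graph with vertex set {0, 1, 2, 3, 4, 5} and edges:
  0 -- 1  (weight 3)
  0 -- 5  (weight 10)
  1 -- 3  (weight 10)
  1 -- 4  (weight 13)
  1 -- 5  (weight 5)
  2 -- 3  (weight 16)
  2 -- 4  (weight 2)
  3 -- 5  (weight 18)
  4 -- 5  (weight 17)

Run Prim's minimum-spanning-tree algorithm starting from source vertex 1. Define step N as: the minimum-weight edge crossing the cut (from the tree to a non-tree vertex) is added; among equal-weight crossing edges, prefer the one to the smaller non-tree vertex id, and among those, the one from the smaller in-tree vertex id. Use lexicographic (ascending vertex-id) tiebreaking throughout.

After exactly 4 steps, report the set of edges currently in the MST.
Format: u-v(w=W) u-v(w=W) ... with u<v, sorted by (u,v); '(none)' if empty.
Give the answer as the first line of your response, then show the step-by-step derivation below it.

0-1(w=3) 1-3(w=10) 1-4(w=13) 1-5(w=5)

step 1: add edge 0-1 (w=3); MST = {0-1(w=3)}
step 2: add edge 1-5 (w=5); MST = {0-1(w=3) 1-5(w=5)}
step 3: add edge 1-3 (w=10); MST = {0-1(w=3) 1-3(w=10) 1-5(w=5)}
step 4: add edge 1-4 (w=13); MST = {0-1(w=3) 1-3(w=10) 1-4(w=13) 1-5(w=5)}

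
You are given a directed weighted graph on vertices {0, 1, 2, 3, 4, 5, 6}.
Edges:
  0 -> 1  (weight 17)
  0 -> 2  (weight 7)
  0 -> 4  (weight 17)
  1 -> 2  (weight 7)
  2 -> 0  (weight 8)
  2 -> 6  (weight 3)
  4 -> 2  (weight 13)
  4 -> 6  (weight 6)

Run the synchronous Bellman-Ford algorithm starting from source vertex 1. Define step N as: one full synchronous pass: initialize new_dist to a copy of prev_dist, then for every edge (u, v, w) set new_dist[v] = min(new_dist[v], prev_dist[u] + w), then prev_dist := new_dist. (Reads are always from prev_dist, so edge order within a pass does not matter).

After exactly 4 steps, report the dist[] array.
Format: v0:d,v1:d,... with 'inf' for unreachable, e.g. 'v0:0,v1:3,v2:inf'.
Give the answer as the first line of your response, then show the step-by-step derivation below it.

v0:15,v1:0,v2:7,v3:inf,v4:32,v5:inf,v6:10

step 1: dist = v0:inf,v1:0,v2:7,v3:inf,v4:inf,v5:inf,v6:inf
step 2: dist = v0:15,v1:0,v2:7,v3:inf,v4:inf,v5:inf,v6:10
step 3: dist = v0:15,v1:0,v2:7,v3:inf,v4:32,v5:inf,v6:10
step 4: dist = v0:15,v1:0,v2:7,v3:inf,v4:32,v5:inf,v6:10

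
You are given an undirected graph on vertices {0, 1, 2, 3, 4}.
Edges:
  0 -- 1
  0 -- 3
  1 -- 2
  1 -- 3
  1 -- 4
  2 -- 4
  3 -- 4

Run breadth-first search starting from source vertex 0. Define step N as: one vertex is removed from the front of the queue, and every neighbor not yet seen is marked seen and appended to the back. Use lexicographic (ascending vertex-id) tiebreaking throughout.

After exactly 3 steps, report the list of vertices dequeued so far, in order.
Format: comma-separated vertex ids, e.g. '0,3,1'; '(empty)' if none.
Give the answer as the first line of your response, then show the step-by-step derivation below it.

0,1,3

step 1: dequeue 0; queue=[1,3]; order=0
step 2: dequeue 1; queue=[3,2,4]; order=0,1
step 3: dequeue 3; queue=[2,4]; order=0,1,3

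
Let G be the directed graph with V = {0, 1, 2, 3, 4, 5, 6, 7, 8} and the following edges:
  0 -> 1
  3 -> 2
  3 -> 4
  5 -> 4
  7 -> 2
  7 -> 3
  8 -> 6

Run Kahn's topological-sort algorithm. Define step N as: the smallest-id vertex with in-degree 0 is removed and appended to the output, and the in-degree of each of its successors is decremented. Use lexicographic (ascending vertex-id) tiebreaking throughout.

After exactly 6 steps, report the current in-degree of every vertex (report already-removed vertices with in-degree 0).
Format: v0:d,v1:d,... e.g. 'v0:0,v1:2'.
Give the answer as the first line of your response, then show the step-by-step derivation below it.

v0:0,v1:0,v2:0,v3:0,v4:0,v5:0,v6:1,v7:0,v8:0

step 1: output 0; order=[0]; indeg=(0,0,2,1,2,0,1,0,0)
step 2: output 1; order=[0,1]; indeg=(0,0,2,1,2,0,1,0,0)
step 3: output 5; order=[0,1,5]; indeg=(0,0,2,1,1,0,1,0,0)
step 4: output 7; order=[0,1,5,7]; indeg=(0,0,1,0,1,0,1,0,0)
step 5: output 3; order=[0,1,5,7,3]; indeg=(0,0,0,0,0,0,1,0,0)
step 6: output 2; order=[0,1,5,7,3,2]; indeg=(0,0,0,0,0,0,1,0,0)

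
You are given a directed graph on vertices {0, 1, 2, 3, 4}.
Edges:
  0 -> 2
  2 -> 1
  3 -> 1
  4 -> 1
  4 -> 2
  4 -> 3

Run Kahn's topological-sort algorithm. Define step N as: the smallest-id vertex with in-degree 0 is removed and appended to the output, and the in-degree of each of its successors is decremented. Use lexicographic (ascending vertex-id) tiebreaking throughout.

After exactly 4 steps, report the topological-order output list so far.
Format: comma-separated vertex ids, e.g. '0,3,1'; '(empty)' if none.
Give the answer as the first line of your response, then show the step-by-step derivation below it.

0,4,2,3

step 1: output 0; order=[0]; indeg=(0,3,1,1,0)
step 2: output 4; order=[0,4]; indeg=(0,2,0,0,0)
step 3: output 2; order=[0,4,2]; indeg=(0,1,0,0,0)
step 4: output 3; order=[0,4,2,3]; indeg=(0,0,0,0,0)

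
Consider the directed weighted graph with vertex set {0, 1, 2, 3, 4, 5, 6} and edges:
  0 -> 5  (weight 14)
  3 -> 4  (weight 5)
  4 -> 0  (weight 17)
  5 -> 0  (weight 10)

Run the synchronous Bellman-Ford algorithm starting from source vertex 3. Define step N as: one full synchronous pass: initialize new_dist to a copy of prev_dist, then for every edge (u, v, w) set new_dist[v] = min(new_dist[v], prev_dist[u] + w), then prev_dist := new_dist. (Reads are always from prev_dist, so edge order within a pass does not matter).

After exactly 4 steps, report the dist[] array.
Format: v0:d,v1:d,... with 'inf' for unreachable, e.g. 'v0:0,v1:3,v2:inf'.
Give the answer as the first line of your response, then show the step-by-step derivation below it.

v0:22,v1:inf,v2:inf,v3:0,v4:5,v5:36,v6:inf

step 1: dist = v0:inf,v1:inf,v2:inf,v3:0,v4:5,v5:inf,v6:inf
step 2: dist = v0:22,v1:inf,v2:inf,v3:0,v4:5,v5:inf,v6:inf
step 3: dist = v0:22,v1:inf,v2:inf,v3:0,v4:5,v5:36,v6:inf
step 4: dist = v0:22,v1:inf,v2:inf,v3:0,v4:5,v5:36,v6:inf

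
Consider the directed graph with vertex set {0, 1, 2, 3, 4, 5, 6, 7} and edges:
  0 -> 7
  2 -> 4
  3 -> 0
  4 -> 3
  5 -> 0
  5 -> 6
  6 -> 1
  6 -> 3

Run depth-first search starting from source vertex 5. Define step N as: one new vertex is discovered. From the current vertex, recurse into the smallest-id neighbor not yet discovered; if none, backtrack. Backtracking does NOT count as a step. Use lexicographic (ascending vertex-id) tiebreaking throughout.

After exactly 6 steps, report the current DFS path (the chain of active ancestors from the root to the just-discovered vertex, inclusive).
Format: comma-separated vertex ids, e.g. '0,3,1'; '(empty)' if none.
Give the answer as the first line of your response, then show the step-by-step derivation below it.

5,6,3

step 1: discover 5; path=5; order=5
step 2: discover 0; path=5>0; order=5,0
step 3: discover 7; path=5>0>7; order=5,0,7
step 4: discover 6; path=5>6; order=5,0,7,6
step 5: discover 1; path=5>6>1; order=5,0,7,6,1
step 6: discover 3; path=5>6>3; order=5,0,7,6,1,3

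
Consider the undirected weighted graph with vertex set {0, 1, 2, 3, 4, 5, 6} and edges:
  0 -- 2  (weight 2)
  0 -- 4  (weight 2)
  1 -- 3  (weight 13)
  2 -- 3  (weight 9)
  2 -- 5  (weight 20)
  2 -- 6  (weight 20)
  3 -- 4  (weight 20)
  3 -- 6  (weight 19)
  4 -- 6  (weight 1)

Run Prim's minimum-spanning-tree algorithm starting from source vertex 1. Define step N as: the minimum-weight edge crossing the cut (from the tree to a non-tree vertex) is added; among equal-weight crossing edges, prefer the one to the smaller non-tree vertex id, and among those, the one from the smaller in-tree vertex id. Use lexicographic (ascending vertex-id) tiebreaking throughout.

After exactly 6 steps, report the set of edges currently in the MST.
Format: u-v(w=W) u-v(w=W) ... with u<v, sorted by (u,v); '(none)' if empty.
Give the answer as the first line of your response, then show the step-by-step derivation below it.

0-2(w=2) 0-4(w=2) 1-3(w=13) 2-3(w=9) 2-5(w=20) 4-6(w=1)

step 1: add edge 1-3 (w=13); MST = {1-3(w=13)}
step 2: add edge 2-3 (w=9); MST = {1-3(w=13) 2-3(w=9)}
step 3: add edge 0-2 (w=2); MST = {0-2(w=2) 1-3(w=13) 2-3(w=9)}
step 4: add edge 0-4 (w=2); MST = {0-2(w=2) 0-4(w=2) 1-3(w=13) 2-3(w=9)}
step 5: add edge 4-6 (w=1); MST = {0-2(w=2) 0-4(w=2) 1-3(w=13) 2-3(w=9) 4-6(w=1)}
step 6: add edge 2-5 (w=20); MST = {0-2(w=2) 0-4(w=2) 1-3(w=13) 2-3(w=9) 2-5(w=20) 4-6(w=1)}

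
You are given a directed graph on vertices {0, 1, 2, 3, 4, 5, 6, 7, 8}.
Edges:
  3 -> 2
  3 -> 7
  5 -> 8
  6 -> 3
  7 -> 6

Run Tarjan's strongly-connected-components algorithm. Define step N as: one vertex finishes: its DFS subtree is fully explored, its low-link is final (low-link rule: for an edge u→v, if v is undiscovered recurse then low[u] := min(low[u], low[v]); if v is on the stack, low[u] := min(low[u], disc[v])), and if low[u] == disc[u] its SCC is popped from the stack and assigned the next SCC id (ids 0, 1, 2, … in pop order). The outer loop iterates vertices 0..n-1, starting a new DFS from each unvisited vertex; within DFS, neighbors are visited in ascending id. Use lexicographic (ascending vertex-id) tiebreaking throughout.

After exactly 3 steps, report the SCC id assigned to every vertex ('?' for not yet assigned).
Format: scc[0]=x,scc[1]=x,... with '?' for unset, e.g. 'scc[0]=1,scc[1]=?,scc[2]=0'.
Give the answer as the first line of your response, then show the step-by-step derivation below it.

scc[0]=0,scc[1]=1,scc[2]=2,scc[3]=?,scc[4]=?,scc[5]=?,scc[6]=?,scc[7]=?,scc[8]=?

step 1: low=(low[0]=0,low[1]=?,low[2]=?,low[3]=?,low[4]=?,low[5]=?,low[6]=?,low[7]=?,low[8]=?); scc=(scc[0]=0,scc[1]=?,scc[2]=?,scc[3]=?,scc[4]=?,scc[5]=?,scc[6]=?,scc[7]=?,scc[8]=?)
step 2: low=(low[0]=0,low[1]=1,low[2]=?,low[3]=?,low[4]=?,low[5]=?,low[6]=?,low[7]=?,low[8]=?); scc=(scc[0]=0,scc[1]=1,scc[2]=?,scc[3]=?,scc[4]=?,scc[5]=?,scc[6]=?,scc[7]=?,scc[8]=?)
step 3: low=(low[0]=0,low[1]=1,low[2]=2,low[3]=?,low[4]=?,low[5]=?,low[6]=?,low[7]=?,low[8]=?); scc=(scc[0]=0,scc[1]=1,scc[2]=2,scc[3]=?,scc[4]=?,scc[5]=?,scc[6]=?,scc[7]=?,scc[8]=?)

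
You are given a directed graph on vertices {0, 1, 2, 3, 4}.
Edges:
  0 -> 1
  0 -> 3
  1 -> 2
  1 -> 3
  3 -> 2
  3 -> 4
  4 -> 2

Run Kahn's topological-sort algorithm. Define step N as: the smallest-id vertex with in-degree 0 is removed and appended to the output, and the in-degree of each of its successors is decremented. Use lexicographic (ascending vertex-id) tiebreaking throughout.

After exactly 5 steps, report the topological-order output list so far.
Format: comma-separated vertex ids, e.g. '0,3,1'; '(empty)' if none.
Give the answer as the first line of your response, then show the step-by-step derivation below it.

0,1,3,4,2

step 1: output 0; order=[0]; indeg=(0,0,3,1,1)
step 2: output 1; order=[0,1]; indeg=(0,0,2,0,1)
step 3: output 3; order=[0,1,3]; indeg=(0,0,1,0,0)
step 4: output 4; order=[0,1,3,4]; indeg=(0,0,0,0,0)
step 5: output 2; order=[0,1,3,4,2]; indeg=(0,0,0,0,0)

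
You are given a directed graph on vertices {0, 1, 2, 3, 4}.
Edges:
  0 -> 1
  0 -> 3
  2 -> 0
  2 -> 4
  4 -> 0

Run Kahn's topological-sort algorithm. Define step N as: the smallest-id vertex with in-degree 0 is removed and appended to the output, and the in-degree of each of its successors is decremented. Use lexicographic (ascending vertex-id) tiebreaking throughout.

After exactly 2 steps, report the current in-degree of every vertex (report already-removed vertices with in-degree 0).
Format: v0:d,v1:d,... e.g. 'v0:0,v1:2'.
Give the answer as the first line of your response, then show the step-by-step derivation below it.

v0:0,v1:1,v2:0,v3:1,v4:0

step 1: output 2; order=[2]; indeg=(1,1,0,1,0)
step 2: output 4; order=[2,4]; indeg=(0,1,0,1,0)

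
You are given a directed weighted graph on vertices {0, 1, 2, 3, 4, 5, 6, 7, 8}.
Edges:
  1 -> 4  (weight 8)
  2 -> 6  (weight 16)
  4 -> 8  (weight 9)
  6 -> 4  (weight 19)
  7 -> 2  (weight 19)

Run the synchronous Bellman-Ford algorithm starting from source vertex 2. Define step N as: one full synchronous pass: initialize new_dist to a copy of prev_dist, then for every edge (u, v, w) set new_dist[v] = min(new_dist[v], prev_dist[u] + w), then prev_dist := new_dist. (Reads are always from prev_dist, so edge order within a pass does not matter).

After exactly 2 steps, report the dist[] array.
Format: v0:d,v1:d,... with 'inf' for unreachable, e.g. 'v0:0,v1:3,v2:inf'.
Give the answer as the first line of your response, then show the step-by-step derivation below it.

v0:inf,v1:inf,v2:0,v3:inf,v4:35,v5:inf,v6:16,v7:inf,v8:inf

step 1: dist = v0:inf,v1:inf,v2:0,v3:inf,v4:inf,v5:inf,v6:16,v7:inf,v8:inf
step 2: dist = v0:inf,v1:inf,v2:0,v3:inf,v4:35,v5:inf,v6:16,v7:inf,v8:inf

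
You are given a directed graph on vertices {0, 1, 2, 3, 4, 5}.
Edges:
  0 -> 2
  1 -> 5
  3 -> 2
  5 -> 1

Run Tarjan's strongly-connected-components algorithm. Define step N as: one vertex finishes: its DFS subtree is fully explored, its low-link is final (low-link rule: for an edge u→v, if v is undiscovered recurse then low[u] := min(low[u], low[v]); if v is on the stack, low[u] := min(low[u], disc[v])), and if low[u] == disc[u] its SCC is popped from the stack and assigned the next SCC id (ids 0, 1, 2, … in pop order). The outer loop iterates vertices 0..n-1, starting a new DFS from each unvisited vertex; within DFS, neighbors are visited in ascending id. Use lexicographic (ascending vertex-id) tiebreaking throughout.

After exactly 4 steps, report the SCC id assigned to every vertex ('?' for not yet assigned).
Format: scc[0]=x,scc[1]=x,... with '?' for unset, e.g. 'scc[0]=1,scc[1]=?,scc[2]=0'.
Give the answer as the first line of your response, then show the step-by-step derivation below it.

scc[0]=1,scc[1]=2,scc[2]=0,scc[3]=?,scc[4]=?,scc[5]=2

step 1: low=(low[0]=0,low[1]=?,low[2]=1,low[3]=?,low[4]=?,low[5]=?); scc=(scc[0]=?,scc[1]=?,scc[2]=0,scc[3]=?,scc[4]=?,scc[5]=?)
step 2: low=(low[0]=0,low[1]=?,low[2]=1,low[3]=?,low[4]=?,low[5]=?); scc=(scc[0]=1,scc[1]=?,scc[2]=0,scc[3]=?,scc[4]=?,scc[5]=?)
step 3: low=(low[0]=0,low[1]=2,low[2]=1,low[3]=?,low[4]=?,low[5]=2); scc=(scc[0]=1,scc[1]=?,scc[2]=0,scc[3]=?,scc[4]=?,scc[5]=?)
step 4: low=(low[0]=0,low[1]=2,low[2]=1,low[3]=?,low[4]=?,low[5]=2); scc=(scc[0]=1,scc[1]=2,scc[2]=0,scc[3]=?,scc[4]=?,scc[5]=2)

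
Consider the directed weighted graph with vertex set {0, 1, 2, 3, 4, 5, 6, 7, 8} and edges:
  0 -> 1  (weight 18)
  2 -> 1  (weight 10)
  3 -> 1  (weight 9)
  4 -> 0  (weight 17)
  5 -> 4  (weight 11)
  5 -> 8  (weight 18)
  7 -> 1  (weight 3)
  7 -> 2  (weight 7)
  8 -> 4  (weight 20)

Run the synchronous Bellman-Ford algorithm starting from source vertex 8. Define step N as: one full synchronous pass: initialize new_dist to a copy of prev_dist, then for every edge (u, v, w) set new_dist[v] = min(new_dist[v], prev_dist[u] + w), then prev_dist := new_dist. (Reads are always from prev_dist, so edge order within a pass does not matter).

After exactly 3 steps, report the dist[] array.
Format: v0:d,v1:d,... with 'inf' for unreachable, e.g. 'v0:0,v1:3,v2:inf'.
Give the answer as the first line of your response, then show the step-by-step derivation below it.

v0:37,v1:55,v2:inf,v3:inf,v4:20,v5:inf,v6:inf,v7:inf,v8:0

step 1: dist = v0:inf,v1:inf,v2:inf,v3:inf,v4:20,v5:inf,v6:inf,v7:inf,v8:0
step 2: dist = v0:37,v1:inf,v2:inf,v3:inf,v4:20,v5:inf,v6:inf,v7:inf,v8:0
step 3: dist = v0:37,v1:55,v2:inf,v3:inf,v4:20,v5:inf,v6:inf,v7:inf,v8:0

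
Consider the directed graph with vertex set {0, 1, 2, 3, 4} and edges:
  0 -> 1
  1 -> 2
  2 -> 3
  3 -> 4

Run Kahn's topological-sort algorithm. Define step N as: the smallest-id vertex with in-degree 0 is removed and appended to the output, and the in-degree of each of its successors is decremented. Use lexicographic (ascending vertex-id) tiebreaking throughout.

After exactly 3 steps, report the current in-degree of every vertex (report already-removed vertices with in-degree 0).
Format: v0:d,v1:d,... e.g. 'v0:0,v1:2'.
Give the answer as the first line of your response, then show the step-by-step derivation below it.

v0:0,v1:0,v2:0,v3:0,v4:1

step 1: output 0; order=[0]; indeg=(0,0,1,1,1)
step 2: output 1; order=[0,1]; indeg=(0,0,0,1,1)
step 3: output 2; order=[0,1,2]; indeg=(0,0,0,0,1)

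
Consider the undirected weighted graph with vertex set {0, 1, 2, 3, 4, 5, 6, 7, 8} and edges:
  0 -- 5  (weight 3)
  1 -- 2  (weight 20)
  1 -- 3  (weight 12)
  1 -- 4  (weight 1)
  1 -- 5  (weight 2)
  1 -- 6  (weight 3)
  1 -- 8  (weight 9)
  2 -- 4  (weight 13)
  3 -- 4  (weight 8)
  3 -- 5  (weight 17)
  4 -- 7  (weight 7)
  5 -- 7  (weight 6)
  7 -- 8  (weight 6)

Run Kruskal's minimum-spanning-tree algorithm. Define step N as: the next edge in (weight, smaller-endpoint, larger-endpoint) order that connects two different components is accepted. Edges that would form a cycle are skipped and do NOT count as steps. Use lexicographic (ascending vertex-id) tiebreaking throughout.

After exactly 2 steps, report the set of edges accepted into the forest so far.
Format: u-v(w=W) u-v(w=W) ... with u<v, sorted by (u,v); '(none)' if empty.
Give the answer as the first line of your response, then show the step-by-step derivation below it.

1-4(w=1) 1-5(w=2)

step 1: add edge 1-4 (w=1); MST = {1-4(w=1)}
step 2: add edge 1-5 (w=2); MST = {1-4(w=1) 1-5(w=2)}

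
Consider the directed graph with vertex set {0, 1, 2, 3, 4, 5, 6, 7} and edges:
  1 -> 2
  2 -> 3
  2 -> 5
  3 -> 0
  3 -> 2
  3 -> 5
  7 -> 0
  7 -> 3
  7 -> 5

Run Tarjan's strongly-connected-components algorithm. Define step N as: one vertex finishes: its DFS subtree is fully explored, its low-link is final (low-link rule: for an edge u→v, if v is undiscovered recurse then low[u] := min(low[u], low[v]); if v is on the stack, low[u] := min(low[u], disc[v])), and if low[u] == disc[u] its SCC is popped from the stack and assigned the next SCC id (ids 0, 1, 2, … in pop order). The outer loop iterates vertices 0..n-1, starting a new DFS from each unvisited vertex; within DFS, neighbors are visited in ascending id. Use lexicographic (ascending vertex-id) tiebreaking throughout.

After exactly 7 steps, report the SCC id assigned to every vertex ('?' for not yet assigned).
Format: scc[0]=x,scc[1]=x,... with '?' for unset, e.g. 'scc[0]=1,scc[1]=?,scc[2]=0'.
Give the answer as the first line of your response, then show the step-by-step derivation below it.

scc[0]=0,scc[1]=3,scc[2]=2,scc[3]=2,scc[4]=4,scc[5]=1,scc[6]=5,scc[7]=?

step 1: low=(low[0]=0,low[1]=?,low[2]=?,low[3]=?,low[4]=?,low[5]=?,low[6]=?,low[7]=?); scc=(scc[0]=0,scc[1]=?,scc[2]=?,scc[3]=?,scc[4]=?,scc[5]=?,scc[6]=?,scc[7]=?)
step 2: low=(low[0]=0,low[1]=1,low[2]=2,low[3]=2,low[4]=?,low[5]=4,low[6]=?,low[7]=?); scc=(scc[0]=0,scc[1]=?,scc[2]=?,scc[3]=?,scc[4]=?,scc[5]=1,scc[6]=?,scc[7]=?)
step 3: low=(low[0]=0,low[1]=1,low[2]=2,low[3]=2,low[4]=?,low[5]=4,low[6]=?,low[7]=?); scc=(scc[0]=0,scc[1]=?,scc[2]=?,scc[3]=?,scc[4]=?,scc[5]=1,scc[6]=?,scc[7]=?)
step 4: low=(low[0]=0,low[1]=1,low[2]=2,low[3]=2,low[4]=?,low[5]=4,low[6]=?,low[7]=?); scc=(scc[0]=0,scc[1]=?,scc[2]=2,scc[3]=2,scc[4]=?,scc[5]=1,scc[6]=?,scc[7]=?)
step 5: low=(low[0]=0,low[1]=1,low[2]=2,low[3]=2,low[4]=?,low[5]=4,low[6]=?,low[7]=?); scc=(scc[0]=0,scc[1]=3,scc[2]=2,scc[3]=2,scc[4]=?,scc[5]=1,scc[6]=?,scc[7]=?)
step 6: low=(low[0]=0,low[1]=1,low[2]=2,low[3]=2,low[4]=5,low[5]=4,low[6]=?,low[7]=?); scc=(scc[0]=0,scc[1]=3,scc[2]=2,scc[3]=2,scc[4]=4,scc[5]=1,scc[6]=?,scc[7]=?)
step 7: low=(low[0]=0,low[1]=1,low[2]=2,low[3]=2,low[4]=5,low[5]=4,low[6]=6,low[7]=?); scc=(scc[0]=0,scc[1]=3,scc[2]=2,scc[3]=2,scc[4]=4,scc[5]=1,scc[6]=5,scc[7]=?)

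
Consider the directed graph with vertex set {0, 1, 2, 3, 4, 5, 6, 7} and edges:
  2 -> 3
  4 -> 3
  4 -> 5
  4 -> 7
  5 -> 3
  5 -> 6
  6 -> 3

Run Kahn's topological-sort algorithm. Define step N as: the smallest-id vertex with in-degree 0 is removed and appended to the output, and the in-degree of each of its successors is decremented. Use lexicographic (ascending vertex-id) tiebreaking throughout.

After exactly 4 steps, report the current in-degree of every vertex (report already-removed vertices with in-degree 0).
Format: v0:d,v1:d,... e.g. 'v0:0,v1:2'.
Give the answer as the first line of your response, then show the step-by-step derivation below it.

v0:0,v1:0,v2:0,v3:2,v4:0,v5:0,v6:1,v7:0

step 1: output 0; order=[0]; indeg=(0,0,0,4,0,1,1,1)
step 2: output 1; order=[0,1]; indeg=(0,0,0,4,0,1,1,1)
step 3: output 2; order=[0,1,2]; indeg=(0,0,0,3,0,1,1,1)
step 4: output 4; order=[0,1,2,4]; indeg=(0,0,0,2,0,0,1,0)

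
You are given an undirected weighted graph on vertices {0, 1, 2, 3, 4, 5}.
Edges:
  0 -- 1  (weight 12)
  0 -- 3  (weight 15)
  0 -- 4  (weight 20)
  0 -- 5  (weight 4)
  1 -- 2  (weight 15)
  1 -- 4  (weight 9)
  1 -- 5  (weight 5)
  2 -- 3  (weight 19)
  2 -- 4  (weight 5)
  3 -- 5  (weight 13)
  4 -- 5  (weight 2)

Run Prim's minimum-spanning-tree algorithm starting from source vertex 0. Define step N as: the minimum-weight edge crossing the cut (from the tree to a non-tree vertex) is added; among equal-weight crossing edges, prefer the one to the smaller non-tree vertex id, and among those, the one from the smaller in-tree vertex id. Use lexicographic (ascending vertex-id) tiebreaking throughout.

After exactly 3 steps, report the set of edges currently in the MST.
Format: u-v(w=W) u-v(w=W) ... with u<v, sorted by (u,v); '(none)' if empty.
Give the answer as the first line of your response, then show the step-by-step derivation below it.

0-5(w=4) 1-5(w=5) 4-5(w=2)

step 1: add edge 0-5 (w=4); MST = {0-5(w=4)}
step 2: add edge 4-5 (w=2); MST = {0-5(w=4) 4-5(w=2)}
step 3: add edge 1-5 (w=5); MST = {0-5(w=4) 1-5(w=5) 4-5(w=2)}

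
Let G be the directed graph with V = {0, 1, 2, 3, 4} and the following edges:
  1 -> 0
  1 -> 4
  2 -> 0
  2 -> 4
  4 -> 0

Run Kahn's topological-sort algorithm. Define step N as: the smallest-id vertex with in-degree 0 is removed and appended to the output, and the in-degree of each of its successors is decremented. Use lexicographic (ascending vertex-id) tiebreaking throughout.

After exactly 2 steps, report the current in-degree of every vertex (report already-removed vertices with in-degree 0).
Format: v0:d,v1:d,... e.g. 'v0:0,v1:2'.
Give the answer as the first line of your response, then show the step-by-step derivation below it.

v0:1,v1:0,v2:0,v3:0,v4:0

step 1: output 1; order=[1]; indeg=(2,0,0,0,1)
step 2: output 2; order=[1,2]; indeg=(1,0,0,0,0)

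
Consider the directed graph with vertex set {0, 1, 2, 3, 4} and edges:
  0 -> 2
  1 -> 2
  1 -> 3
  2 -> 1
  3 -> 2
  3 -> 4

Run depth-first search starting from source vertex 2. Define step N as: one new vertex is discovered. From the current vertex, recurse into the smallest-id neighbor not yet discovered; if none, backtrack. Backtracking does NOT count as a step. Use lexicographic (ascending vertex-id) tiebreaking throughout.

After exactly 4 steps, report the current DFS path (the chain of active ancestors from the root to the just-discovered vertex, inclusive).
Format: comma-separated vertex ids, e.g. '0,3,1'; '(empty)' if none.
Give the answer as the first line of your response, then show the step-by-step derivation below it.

2,1,3,4

step 1: discover 2; path=2; order=2
step 2: discover 1; path=2>1; order=2,1
step 3: discover 3; path=2>1>3; order=2,1,3
step 4: discover 4; path=2>1>3>4; order=2,1,3,4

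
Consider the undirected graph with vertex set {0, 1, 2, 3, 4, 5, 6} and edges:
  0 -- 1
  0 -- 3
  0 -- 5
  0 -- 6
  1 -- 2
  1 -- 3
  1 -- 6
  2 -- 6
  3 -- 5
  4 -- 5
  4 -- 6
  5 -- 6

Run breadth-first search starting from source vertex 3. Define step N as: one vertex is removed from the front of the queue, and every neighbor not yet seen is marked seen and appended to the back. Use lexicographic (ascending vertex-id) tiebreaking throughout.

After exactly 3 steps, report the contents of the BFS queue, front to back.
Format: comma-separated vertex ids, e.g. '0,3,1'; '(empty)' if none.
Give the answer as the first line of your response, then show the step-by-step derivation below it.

5,6,2

step 1: dequeue 3; queue=[0,1,5]; order=3
step 2: dequeue 0; queue=[1,5,6]; order=3,0
step 3: dequeue 1; queue=[5,6,2]; order=3,0,1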